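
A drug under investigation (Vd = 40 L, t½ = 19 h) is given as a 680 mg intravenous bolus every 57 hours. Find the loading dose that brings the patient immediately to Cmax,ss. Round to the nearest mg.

f = (1/2)^(57/19) ≈ 0.125000; accumulation ratio R = 1/(1−f) ≈ 1.14286.
Loading dose to hit Cmax,ss on first dose: D_load = D_maint·R ≈ 680 × 1.14286 ≈ 777.14 mg.

777 mg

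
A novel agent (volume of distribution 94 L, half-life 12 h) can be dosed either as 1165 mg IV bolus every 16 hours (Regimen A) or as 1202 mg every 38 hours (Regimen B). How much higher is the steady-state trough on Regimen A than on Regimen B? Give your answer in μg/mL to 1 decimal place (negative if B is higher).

6.6 μg/mL

Regimen A: f = (1/2)^(16/12) ≈ 0.3969; Cmin,ss = (1165/94)·f/(1−f) ≈ 8.156 μg/mL.
Regimen B: f = (1/2)^(38/12) ≈ 0.1114; Cmin,ss = (1202/94)·f/(1−f) ≈ 1.603 μg/mL.
Difference ≈ 8.156 − 1.603 ≈ 6.553 μg/mL.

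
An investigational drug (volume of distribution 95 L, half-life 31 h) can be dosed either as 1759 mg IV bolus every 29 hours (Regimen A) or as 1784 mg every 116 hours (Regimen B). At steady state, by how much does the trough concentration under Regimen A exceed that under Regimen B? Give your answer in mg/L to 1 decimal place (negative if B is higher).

18.8 mg/L

Regimen A: f = (1/2)^(29/31) ≈ 0.5229; Cmin,ss = (1759/95)·f/(1−f) ≈ 20.293 mg/L.
Regimen B: f = (1/2)^(116/31) ≈ 0.0747; Cmin,ss = (1784/95)·f/(1−f) ≈ 1.516 mg/L.
Difference ≈ 20.293 − 1.516 ≈ 18.777 mg/L.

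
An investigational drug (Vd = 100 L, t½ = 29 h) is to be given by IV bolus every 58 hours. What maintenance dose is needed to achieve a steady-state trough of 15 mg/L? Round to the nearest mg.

4500 mg

τ/t½ = 58/29 ≈ 2, so f = (1/2)^(58/29) ≈ 0.250000.
Cmin,ss = (D/Vd)·f/(1−f), so D = Cmin,ss·Vd·(1−f)/f.
D = 15 × 100 × (1−f)/f ≈ 15 × 100 × 3.00000 ≈ 4500.00 mg.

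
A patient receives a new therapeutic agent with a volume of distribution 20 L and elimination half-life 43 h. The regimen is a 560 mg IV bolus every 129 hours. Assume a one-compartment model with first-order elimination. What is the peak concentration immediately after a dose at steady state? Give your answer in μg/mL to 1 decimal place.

32.0 μg/mL

τ = 129 h = 3 half-lives, so f = (1/2)^3 = 0.125.
Accumulation ratio R = 1/(1 − f) = 1/0.875 = 8/7.
Single-dose peak C₀ = D/Vd = 560/20 = 28 μg/mL.
Steady-state peak Cmax,ss = C₀·R = 28 × 8/7 ≈ 32.000 μg/mL.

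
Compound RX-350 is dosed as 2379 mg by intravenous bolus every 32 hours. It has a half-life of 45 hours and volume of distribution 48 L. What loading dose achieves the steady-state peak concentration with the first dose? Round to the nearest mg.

6113 mg

f = (1/2)^(32/45) ≈ 0.610850; accumulation ratio R = 1/(1−f) ≈ 2.56970.
Loading dose to hit Cmax,ss on first dose: D_load = D_maint·R ≈ 2379 × 2.56970 ≈ 6113.32 mg.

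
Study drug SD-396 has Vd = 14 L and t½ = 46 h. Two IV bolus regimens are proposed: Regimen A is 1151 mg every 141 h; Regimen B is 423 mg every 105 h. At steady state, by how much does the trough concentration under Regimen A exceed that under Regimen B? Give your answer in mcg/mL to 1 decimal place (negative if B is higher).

Regimen A: f = (1/2)^(141/46) ≈ 0.1195; Cmin,ss = (1151/14)·f/(1−f) ≈ 11.158 mcg/mL.
Regimen B: f = (1/2)^(105/46) ≈ 0.2055; Cmin,ss = (423/14)·f/(1−f) ≈ 7.815 mcg/mL.
Difference ≈ 11.158 − 7.815 ≈ 3.343 mcg/mL.

3.3 mcg/mL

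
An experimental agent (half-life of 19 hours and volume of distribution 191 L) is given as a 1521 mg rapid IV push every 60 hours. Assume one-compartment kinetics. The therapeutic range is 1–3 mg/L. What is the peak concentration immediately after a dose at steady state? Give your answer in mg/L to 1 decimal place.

τ/t½ = 60/19 ≈ 3.1579, so fraction remaining f = (1/2)^(60/19) ≈ 0.1120.
Accumulation ratio R = 1/(1 − f) ≈ 1/0.8880 ≈ 1.1261.
Each bolus raises the concentration by D/Vd = 1521/191 ≈ 7.963 mg/L.
Cmax,ss = C₀/(1 − f) ≈ 7.963/0.8880 ≈ 8.967 mg/L.
Peak 9.0 mg/L vs MTC 3 mg/L: exceeds toxic threshold.

9.0 mg/L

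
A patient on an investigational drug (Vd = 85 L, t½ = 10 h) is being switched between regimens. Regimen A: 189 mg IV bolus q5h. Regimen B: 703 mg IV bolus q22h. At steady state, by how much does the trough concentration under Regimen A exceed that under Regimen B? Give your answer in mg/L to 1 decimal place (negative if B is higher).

Regimen A: f = (1/2)^(5/10) ≈ 0.7071; Cmin,ss = (189/85)·f/(1−f) ≈ 5.368 mg/L.
Regimen B: f = (1/2)^(22/10) ≈ 0.2176; Cmin,ss = (703/85)·f/(1−f) ≈ 2.300 mg/L.
Difference ≈ 5.368 − 2.300 ≈ 3.068 mg/L.

3.1 mg/L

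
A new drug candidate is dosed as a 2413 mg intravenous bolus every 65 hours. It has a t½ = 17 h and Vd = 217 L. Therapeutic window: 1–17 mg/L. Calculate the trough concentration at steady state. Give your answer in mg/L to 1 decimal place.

0.8 mg/L

τ/t½ = 65/17 ≈ 3.8235, so fraction remaining f = (1/2)^(65/17) ≈ 0.0706.
At steady state, accumulation factor R = 1/(1 − e^(−kτ)) ≈ 1.0760.
Single-dose peak C₀ = D/Vd = 2413/217 ≈ 11.120 mg/L.
Steady-state peak Cmax,ss = C₀·R ≈ 11.120 × 1.0760 ≈ 11.965 mg/L.
One interval later, Cmin,ss = Cmax,ss·e^(−kτ) ≈ 11.965 × 0.0706 ≈ 0.845 mg/L.
Trough 0.8 mg/L vs MEC 1 mg/L: subtherapeutic.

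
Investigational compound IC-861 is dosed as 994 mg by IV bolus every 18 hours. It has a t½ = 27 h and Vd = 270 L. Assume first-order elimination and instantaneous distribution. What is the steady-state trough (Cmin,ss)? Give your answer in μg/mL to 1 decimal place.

6.3 μg/mL

k = ln2/t½ = ln2/27 ≈ 0.025672 h⁻¹; fraction remaining f = e^(−kτ) = e^(−0.025672×18) ≈ 0.6300.
Accumulation ratio R = 1/(1 − f) ≈ 1/0.3700 ≈ 2.7027.
Single-dose peak C₀ = D/Vd = 994/270 ≈ 3.681 μg/mL.
Steady-state peak Cmax,ss = C₀·R ≈ 3.681 × 2.7027 ≈ 9.949 μg/mL.
One interval later, Cmin,ss = Cmax,ss·e^(−kτ) ≈ 9.949 × 0.6300 ≈ 6.268 μg/mL.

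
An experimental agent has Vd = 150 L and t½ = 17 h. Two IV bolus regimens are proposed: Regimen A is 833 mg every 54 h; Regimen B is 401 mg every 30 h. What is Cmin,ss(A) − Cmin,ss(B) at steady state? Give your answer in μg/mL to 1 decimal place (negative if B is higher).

Regimen A: f = (1/2)^(54/17) ≈ 0.1106; Cmin,ss = (833/150)·f/(1−f) ≈ 0.691 μg/mL.
Regimen B: f = (1/2)^(30/17) ≈ 0.2943; Cmin,ss = (401/150)·f/(1−f) ≈ 1.115 μg/mL.
Difference ≈ 0.691 − 1.115 ≈ -0.424 μg/mL.

-0.4 μg/mL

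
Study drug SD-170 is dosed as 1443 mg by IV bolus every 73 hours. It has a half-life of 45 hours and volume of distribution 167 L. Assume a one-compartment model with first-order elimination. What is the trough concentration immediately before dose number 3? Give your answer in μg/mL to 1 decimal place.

3.7 μg/mL

f = (1/2)^(τ/t½) = (1/2)^(73/45) ≈ 0.3248.
C₀ = D/Vd = 1443/167 ≈ 8.641 μg/mL.
Before the 3rd dose, 2 doses have been given. Superposition: Cmin = C₀·(f + f²).
≈ 8.641 × (0.3248 + 0.1055) ≈ 8.641 × 0.4303 ≈ 3.718 μg/mL.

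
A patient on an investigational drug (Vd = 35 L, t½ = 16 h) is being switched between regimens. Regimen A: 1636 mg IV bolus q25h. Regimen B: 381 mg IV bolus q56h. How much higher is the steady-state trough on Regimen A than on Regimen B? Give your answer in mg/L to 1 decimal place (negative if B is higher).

22.9 mg/L

Regimen A: f = (1/2)^(25/16) ≈ 0.3386; Cmin,ss = (1636/35)·f/(1−f) ≈ 23.930 mg/L.
Regimen B: f = (1/2)^(56/16) ≈ 0.0884; Cmin,ss = (381/35)·f/(1−f) ≈ 1.056 mg/L.
Difference ≈ 23.930 − 1.056 ≈ 22.874 mg/L.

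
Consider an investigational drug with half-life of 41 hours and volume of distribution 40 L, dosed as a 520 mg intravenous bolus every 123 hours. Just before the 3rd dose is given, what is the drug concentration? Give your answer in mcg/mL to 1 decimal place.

1.8 mcg/mL

f = (1/2)^(τ/t½) = (1/2)^(123/41) ≈ 0.1250.
C₀ = D/Vd = 520/40 ≈ 13.000 mcg/mL.
Before the 3rd dose, 2 doses have been given. Superposition: Cmin = C₀·(f + f²).
≈ 13.000 × (0.1250 + 0.0156) ≈ 13.000 × 0.1406 ≈ 1.828 mcg/mL.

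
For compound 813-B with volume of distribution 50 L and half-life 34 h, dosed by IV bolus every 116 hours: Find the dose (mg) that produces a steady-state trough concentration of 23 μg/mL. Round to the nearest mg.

11089 mg

τ/t½ = 116/34 ≈ 3.4118, so f = (1/2)^(116/34) ≈ 0.093963.
Cmin,ss = (D/Vd)·f/(1−f), so D = Cmin,ss·Vd·(1−f)/f.
D = 23 × 50 × (1−f)/f ≈ 23 × 50 × 9.64249 ≈ 11088.86 mg.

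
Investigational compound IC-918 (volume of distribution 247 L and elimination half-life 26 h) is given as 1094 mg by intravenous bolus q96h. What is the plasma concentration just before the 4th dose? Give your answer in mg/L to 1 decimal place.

0.4 mg/L

f = (1/2)^(τ/t½) = (1/2)^(96/26) ≈ 0.0774.
C₀ = D/Vd = 1094/247 ≈ 4.429 mg/L.
Before the 4th dose, 3 doses have been given. Superposition: Cmin = C₀·(f + f² + … + f^3).
≈ 4.429 × (0.0774 + 0.0060 + 0.0005) ≈ 4.429 × 0.0839 ≈ 0.372 mg/L.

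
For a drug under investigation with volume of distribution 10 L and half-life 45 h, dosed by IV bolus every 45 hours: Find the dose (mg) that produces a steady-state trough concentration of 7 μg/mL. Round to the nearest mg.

70 mg

τ/t½ = 45/45 ≈ 1, so f = (1/2)^(45/45) ≈ 0.500000.
Cmin,ss = (D/Vd)·f/(1−f), so D = Cmin,ss·Vd·(1−f)/f.
D = 7 × 10 × (1−f)/f ≈ 7 × 10 × 1.00000 ≈ 70.00 mg.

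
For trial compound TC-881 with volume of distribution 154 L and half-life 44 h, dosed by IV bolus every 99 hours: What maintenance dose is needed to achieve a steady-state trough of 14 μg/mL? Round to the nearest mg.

τ/t½ = 99/44 ≈ 2.25, so f = (1/2)^(99/44) ≈ 0.210224.
Cmin,ss = (D/Vd)·f/(1−f), so D = Cmin,ss·Vd·(1−f)/f.
D = 14 × 154 × (1−f)/f ≈ 14 × 154 × 3.75683 ≈ 8099.73 mg.

8100 mg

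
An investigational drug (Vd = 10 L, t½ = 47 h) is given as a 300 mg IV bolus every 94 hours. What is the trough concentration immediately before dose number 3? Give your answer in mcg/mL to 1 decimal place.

f = (1/2)^(τ/t½) = (1/2)^(94/47) ≈ 0.2500.
C₀ = D/Vd = 300/10 ≈ 30.000 mcg/mL.
Before the 3rd dose, 2 doses have been given. Superposition: Cmin = C₀·(f + f²).
≈ 30.000 × (0.2500 + 0.0625) ≈ 30.000 × 0.3125 ≈ 9.375 mcg/mL.

9.4 mcg/mL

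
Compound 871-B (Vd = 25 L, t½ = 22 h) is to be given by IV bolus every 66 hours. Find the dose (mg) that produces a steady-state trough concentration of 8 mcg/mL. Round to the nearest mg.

1400 mg

τ/t½ = 66/22 ≈ 3, so f = (1/2)^(66/22) ≈ 0.125000.
Cmin,ss = (D/Vd)·f/(1−f), so D = Cmin,ss·Vd·(1−f)/f.
D = 8 × 25 × (1−f)/f ≈ 8 × 25 × 7.00000 ≈ 1400.00 mg.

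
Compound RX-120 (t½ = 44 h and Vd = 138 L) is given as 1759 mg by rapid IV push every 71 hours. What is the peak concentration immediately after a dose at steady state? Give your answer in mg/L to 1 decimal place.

τ/t½ = 71/44 ≈ 1.6136, so fraction remaining f = (1/2)^(71/44) ≈ 0.3268.
At steady state, accumulation factor R = 1/(1 − e^(−kτ)) ≈ 1.4854.
Each bolus raises the concentration by D/Vd = 1759/138 ≈ 12.746 mg/L.
Cmax,ss = C₀/(1 − f) ≈ 12.746/0.6732 ≈ 18.933 mg/L.

18.9 mg/L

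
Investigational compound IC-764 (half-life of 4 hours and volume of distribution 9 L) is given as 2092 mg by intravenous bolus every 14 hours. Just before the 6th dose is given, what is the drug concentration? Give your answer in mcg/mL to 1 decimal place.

f = (1/2)^(τ/t½) = (1/2)^(14/4) ≈ 0.0884.
C₀ = D/Vd = 2092/9 ≈ 232.444 mcg/mL.
Before the 6th dose, 5 doses have been given. Superposition: Cmin = C₀·(f + f² + … + f^5).
≈ 232.444 × (0.0884 + 0.0078 + 0.0007 + 0.0001 + 0.0000) ≈ 232.444 × 0.0970 ≈ 22.547 mcg/mL.

22.5 mcg/mL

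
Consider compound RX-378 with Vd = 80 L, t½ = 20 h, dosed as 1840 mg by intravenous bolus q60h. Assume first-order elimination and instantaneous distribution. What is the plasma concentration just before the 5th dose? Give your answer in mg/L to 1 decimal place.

3.3 mg/L

f = (1/2)^(τ/t½) = (1/2)^(60/20) ≈ 0.1250.
C₀ = D/Vd = 1840/80 ≈ 23.000 mg/L.
Before the 5th dose, 4 doses have been given. Superposition: Cmin = C₀·(f + f² + … + f^4).
≈ 23.000 × (0.1250 + 0.0156 + 0.0020 + 0.0002) ≈ 23.000 × 0.1428 ≈ 3.284 mg/L.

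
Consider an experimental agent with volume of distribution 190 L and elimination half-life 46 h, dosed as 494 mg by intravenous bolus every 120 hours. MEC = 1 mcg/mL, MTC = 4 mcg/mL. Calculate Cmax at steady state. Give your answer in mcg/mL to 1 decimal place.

3.1 mcg/mL

τ/t½ = 120/46 ≈ 2.6087, so fraction remaining f = (1/2)^(120/46) ≈ 0.1639.
At steady state, accumulation factor R = 1/(1 − e^(−kτ)) ≈ 1.1960.
Single-dose peak C₀ = D/Vd = 494/190 ≈ 2.600 mcg/mL.
Cmax,ss = C₀/(1 − f) ≈ 2.600/0.8361 ≈ 3.110 mcg/mL.
Peak 3.1 mcg/mL vs MTC 4 mcg/mL: below toxic threshold.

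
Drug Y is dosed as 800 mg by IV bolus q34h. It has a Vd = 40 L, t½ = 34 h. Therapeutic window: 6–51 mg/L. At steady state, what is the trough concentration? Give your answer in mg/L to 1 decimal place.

20.0 mg/L

The dosing interval is 1 half-life, so f = 2^(−1) = 0.5.
At steady state, R = 1/(1 − 0.5) = 2/1.
Single-dose peak C₀ = D/Vd = 800/40 = 20 mg/L.
Steady-state peak Cmax,ss = C₀·R = 20 × 2/1 ≈ 40.000 mg/L.
Steady-state trough Cmin,ss = Cmax,ss·f ≈ 40.000 × 0.5 ≈ 20.000 mg/L.
Trough 20.0 mg/L vs MEC 6 mg/L: adequate.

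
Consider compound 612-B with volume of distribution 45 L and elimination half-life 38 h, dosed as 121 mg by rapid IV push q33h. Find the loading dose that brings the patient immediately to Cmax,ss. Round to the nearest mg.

268 mg

f = (1/2)^(33/38) ≈ 0.547746; accumulation ratio R = 1/(1−f) ≈ 2.21115.
Loading dose to hit Cmax,ss on first dose: D_load = D_maint·R ≈ 121 × 2.21115 ≈ 267.55 mg.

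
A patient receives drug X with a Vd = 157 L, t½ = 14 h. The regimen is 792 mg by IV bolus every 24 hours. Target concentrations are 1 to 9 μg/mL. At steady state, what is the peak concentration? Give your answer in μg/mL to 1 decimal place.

τ/t½ = 24/14 ≈ 1.7143, so fraction remaining f = (1/2)^(24/14) ≈ 0.3048.
Accumulation ratio R = 1/(1 − f) ≈ 1/0.6952 ≈ 1.4384.
Each bolus raises the concentration by D/Vd = 792/157 ≈ 5.045 μg/mL.
Steady-state peak Cmax,ss = C₀·R ≈ 5.045 × 1.4384 ≈ 7.257 μg/mL.
Peak 7.3 μg/mL vs MTC 9 μg/mL: below toxic threshold.

7.3 μg/mL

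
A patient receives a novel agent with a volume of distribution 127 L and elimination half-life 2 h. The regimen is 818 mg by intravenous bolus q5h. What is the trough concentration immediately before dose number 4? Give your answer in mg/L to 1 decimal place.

f = (1/2)^(τ/t½) = (1/2)^(5/2) ≈ 0.1768.
C₀ = D/Vd = 818/127 ≈ 6.441 mg/L.
Before the 4th dose, 3 doses have been given. Superposition: Cmin = C₀·(f + f² + … + f^3).
≈ 6.441 × (0.1768 + 0.0313 + 0.0055) ≈ 6.441 × 0.2136 ≈ 1.376 mg/L.

1.4 mg/L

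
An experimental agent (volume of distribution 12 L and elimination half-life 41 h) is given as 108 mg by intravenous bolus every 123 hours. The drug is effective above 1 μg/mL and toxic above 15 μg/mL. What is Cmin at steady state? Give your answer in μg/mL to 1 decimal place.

τ = 123 h = 3 half-lives, so f = (1/2)^3 = 0.125.
At steady state, R = 1/(1 − 0.125) = 8/7.
Single-dose peak C₀ = D/Vd = 108/12 = 9 μg/mL.
Steady-state peak Cmax,ss = C₀·R = 9 × 8/7 ≈ 10.286 μg/mL.
Steady-state trough Cmin,ss = Cmax,ss·f ≈ 10.286 × 0.125 ≈ 1.286 μg/mL.
Trough 1.3 μg/mL vs MEC 1 μg/mL: adequate.

1.3 μg/mL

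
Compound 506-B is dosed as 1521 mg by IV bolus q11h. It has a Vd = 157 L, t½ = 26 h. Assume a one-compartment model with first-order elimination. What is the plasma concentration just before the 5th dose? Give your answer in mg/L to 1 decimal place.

19.6 mg/L

f = (1/2)^(τ/t½) = (1/2)^(11/26) ≈ 0.7458.
C₀ = D/Vd = 1521/157 ≈ 9.688 mg/L.
Before the 5th dose, 4 doses have been given. Superposition: Cmin = C₀·(f + f² + … + f^4).
≈ 9.688 × (0.7458 + 0.5562 + 0.4148 + 0.3094) ≈ 9.688 × 2.0262 ≈ 19.630 mg/L.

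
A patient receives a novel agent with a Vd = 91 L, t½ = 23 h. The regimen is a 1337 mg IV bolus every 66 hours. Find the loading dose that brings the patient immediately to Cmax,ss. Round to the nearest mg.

1549 mg

f = (1/2)^(66/23) ≈ 0.136828; accumulation ratio R = 1/(1−f) ≈ 1.15852.
Loading dose to hit Cmax,ss on first dose: D_load = D_maint·R ≈ 1337 × 1.15852 ≈ 1548.94 mg.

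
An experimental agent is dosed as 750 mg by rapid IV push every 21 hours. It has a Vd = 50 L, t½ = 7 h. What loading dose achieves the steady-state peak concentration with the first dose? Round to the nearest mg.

f = (1/2)^(21/7) ≈ 0.125000; accumulation ratio R = 1/(1−f) ≈ 1.14286.
Loading dose to hit Cmax,ss on first dose: D_load = D_maint·R ≈ 750 × 1.14286 ≈ 857.14 mg.

857 mg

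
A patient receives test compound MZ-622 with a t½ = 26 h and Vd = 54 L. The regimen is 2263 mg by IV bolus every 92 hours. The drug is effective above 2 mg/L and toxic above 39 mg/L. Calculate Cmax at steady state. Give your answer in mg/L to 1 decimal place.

τ/t½ = 92/26 ≈ 3.5385, so fraction remaining f = (1/2)^(92/26) ≈ 0.0861.
At steady state, accumulation factor R = 1/(1 − e^(−kτ)) ≈ 1.0942.
Each bolus raises the concentration by D/Vd = 2263/54 ≈ 41.907 mg/L.
Steady-state peak Cmax,ss = C₀·R ≈ 41.907 × 1.0942 ≈ 45.855 mg/L.
Peak 45.9 mg/L vs MTC 39 mg/L: exceeds toxic threshold.

45.9 mg/L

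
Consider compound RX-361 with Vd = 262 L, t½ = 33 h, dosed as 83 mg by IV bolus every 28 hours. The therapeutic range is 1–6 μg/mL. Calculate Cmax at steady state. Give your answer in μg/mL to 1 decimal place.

0.7 μg/mL

τ/t½ = 28/33 ≈ 0.84848, so fraction remaining f = (1/2)^(28/33) ≈ 0.5554.
At steady state, accumulation factor R = 1/(1 − e^(−kτ)) ≈ 2.2492.
Each bolus raises the concentration by D/Vd = 83/262 ≈ 0.317 μg/mL.
Cmax,ss = C₀/(1 − f) ≈ 0.317/0.4446 ≈ 0.713 μg/mL.
Peak 0.7 μg/mL vs MTC 6 μg/mL: below toxic threshold.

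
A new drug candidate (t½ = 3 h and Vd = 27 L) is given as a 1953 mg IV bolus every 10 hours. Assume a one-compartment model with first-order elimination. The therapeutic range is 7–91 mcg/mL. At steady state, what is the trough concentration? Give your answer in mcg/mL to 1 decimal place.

τ/t½ = 10/3 ≈ 3.3333, so fraction remaining f = (1/2)^(10/3) ≈ 0.0992.
Each bolus raises the concentration by D/Vd = 1953/27 ≈ 72.333 mcg/mL.
Steady-state trough Cmin,ss = C₀·f/(1−f) ≈ 72.333 × 0.0992/0.9008 ≈ 7.966 mcg/mL.
Trough 8.0 mcg/mL vs MEC 7 mcg/mL: adequate.

8.0 mcg/mL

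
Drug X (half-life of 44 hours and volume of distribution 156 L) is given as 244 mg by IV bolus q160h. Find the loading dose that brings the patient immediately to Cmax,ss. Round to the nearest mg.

265 mg

f = (1/2)^(160/44) ≈ 0.080417; accumulation ratio R = 1/(1−f) ≈ 1.08745.
Loading dose to hit Cmax,ss on first dose: D_load = D_maint·R ≈ 244 × 1.08745 ≈ 265.34 mg.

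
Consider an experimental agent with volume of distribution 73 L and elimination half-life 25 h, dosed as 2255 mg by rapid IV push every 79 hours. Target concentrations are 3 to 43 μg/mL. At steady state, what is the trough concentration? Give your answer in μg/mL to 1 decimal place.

k = ln2/t½ = ln2/25 ≈ 0.027726 h⁻¹; fraction remaining f = e^(−kτ) = e^(−0.027726×79) ≈ 0.1119.
Accumulation ratio R = 1/(1 − f) ≈ 1/0.8881 ≈ 1.1260.
Each bolus raises the concentration by D/Vd = 2255/73 ≈ 30.890 μg/mL.
Steady-state peak Cmax,ss = C₀·R ≈ 30.890 × 1.1260 ≈ 34.782 μg/mL.
One interval later, Cmin,ss = Cmax,ss·e^(−kτ) ≈ 34.782 × 0.1119 ≈ 3.892 μg/mL.
Trough 3.9 μg/mL vs MEC 3 μg/mL: adequate.

3.9 μg/mL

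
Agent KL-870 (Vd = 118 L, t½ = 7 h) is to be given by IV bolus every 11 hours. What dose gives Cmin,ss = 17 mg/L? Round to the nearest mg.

3956 mg

τ/t½ = 11/7 ≈ 1.5714, so f = (1/2)^(11/7) ≈ 0.336475.
Cmin,ss = (D/Vd)·f/(1−f), so D = Cmin,ss·Vd·(1−f)/f.
D = 17 × 118 × (1−f)/f ≈ 17 × 118 × 1.97199 ≈ 3955.81 mg.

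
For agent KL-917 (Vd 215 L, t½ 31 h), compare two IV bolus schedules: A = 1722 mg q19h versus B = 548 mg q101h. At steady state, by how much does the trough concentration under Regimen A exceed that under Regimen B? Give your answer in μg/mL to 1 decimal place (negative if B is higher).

Regimen A: f = (1/2)^(19/31) ≈ 0.6539; Cmin,ss = (1722/215)·f/(1−f) ≈ 15.132 μg/mL.
Regimen B: f = (1/2)^(101/31) ≈ 0.1045; Cmin,ss = (548/215)·f/(1−f) ≈ 0.297 μg/mL.
Difference ≈ 15.132 − 0.297 ≈ 14.835 μg/mL.

14.8 μg/mL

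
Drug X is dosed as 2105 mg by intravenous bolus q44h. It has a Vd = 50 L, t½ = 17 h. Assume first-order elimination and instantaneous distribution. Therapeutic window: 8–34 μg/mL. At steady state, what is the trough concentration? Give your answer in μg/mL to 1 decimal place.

8.4 μg/mL

τ/t½ = 44/17 ≈ 2.5882, so fraction remaining f = (1/2)^(44/17) ≈ 0.1663.
Accumulation ratio R = 1/(1 − f) ≈ 1/0.8337 ≈ 1.1995.
Each bolus raises the concentration by D/Vd = 2105/50 ≈ 42.100 μg/mL.
Cmax,ss = C₀/(1 − f) ≈ 42.100/0.8337 ≈ 50.498 μg/mL.
Steady-state trough Cmin,ss = Cmax,ss·f ≈ 50.498 × 0.1663 ≈ 8.398 μg/mL.
Trough 8.4 μg/mL vs MEC 8 μg/mL: adequate.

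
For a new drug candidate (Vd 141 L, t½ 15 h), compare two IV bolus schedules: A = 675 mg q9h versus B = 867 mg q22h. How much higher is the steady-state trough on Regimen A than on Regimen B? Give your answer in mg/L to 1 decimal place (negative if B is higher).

5.8 mg/L

Regimen A: f = (1/2)^(9/15) ≈ 0.6598; Cmin,ss = (675/141)·f/(1−f) ≈ 9.285 mg/L.
Regimen B: f = (1/2)^(22/15) ≈ 0.3618; Cmin,ss = (867/141)·f/(1−f) ≈ 3.486 mg/L.
Difference ≈ 9.285 − 3.486 ≈ 5.799 mg/L.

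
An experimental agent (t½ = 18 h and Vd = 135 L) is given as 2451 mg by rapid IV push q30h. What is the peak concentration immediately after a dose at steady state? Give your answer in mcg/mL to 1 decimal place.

26.5 mcg/mL

Over one 30-h interval, 30/18 ≈ 1.6667 half-lives elapse, leaving f ≈ 0.3150 of each dose.
At steady state, accumulation factor R = 1/(1 − e^(−kτ)) ≈ 1.4599.
Single-dose peak C₀ = D/Vd = 2451/135 ≈ 18.156 mcg/mL.
Steady-state peak Cmax,ss = C₀·R ≈ 18.156 × 1.4599 ≈ 26.506 mcg/mL.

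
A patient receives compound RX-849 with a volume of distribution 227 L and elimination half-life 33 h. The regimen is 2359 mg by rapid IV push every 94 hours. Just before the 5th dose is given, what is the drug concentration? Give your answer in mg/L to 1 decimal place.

f = (1/2)^(τ/t½) = (1/2)^(94/33) ≈ 0.1388.
C₀ = D/Vd = 2359/227 ≈ 10.392 mg/L.
Before the 5th dose, 4 doses have been given. Superposition: Cmin = C₀·(f + f² + … + f^4).
≈ 10.392 × (0.1388 + 0.0193 + 0.0027 + 0.0004) ≈ 10.392 × 0.1612 ≈ 1.675 mg/L.

1.7 mg/L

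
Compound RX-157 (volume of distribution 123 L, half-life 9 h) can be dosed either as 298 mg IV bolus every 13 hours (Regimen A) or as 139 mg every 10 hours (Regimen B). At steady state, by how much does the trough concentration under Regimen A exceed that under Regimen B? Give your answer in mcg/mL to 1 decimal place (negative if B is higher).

Regimen A: f = (1/2)^(13/9) ≈ 0.3674; Cmin,ss = (298/123)·f/(1−f) ≈ 1.407 mcg/mL.
Regimen B: f = (1/2)^(10/9) ≈ 0.4629; Cmin,ss = (139/123)·f/(1−f) ≈ 0.974 mcg/mL.
Difference ≈ 1.407 − 0.974 ≈ 0.433 mcg/mL.

0.4 mcg/mL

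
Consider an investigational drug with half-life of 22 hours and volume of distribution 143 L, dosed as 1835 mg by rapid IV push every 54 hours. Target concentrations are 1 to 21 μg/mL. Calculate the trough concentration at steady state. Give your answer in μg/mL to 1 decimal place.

k = ln2/t½ = ln2/22 ≈ 0.031507 h⁻¹; fraction remaining f = e^(−kτ) = e^(−0.031507×54) ≈ 0.1824.
Each bolus raises the concentration by D/Vd = 1835/143 ≈ 12.832 μg/mL.
Steady-state trough Cmin,ss = C₀·f/(1−f) ≈ 12.832 × 0.1824/0.8176 ≈ 2.863 μg/mL.
Trough 2.9 μg/mL vs MEC 1 μg/mL: adequate.

2.9 μg/mL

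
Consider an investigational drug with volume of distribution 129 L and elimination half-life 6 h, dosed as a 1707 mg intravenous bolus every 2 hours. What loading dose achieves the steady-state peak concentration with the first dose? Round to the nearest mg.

8274 mg

f = (1/2)^(2/6) ≈ 0.793701; accumulation ratio R = 1/(1−f) ≈ 4.84733.
Loading dose to hit Cmax,ss on first dose: D_load = D_maint·R ≈ 1707 × 4.84733 ≈ 8274.39 mg.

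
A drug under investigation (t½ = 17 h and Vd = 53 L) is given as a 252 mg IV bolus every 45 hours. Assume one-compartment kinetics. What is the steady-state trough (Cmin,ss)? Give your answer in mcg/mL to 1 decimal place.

Over one 45-h interval, 45/17 ≈ 2.6471 half-lives elapse, leaving f ≈ 0.1596 of each dose.
At steady state, accumulation factor R = 1/(1 − e^(−kτ)) ≈ 1.1899.
Each bolus raises the concentration by D/Vd = 252/53 ≈ 4.755 mcg/mL.
Steady-state peak Cmax,ss = C₀·R ≈ 4.755 × 1.1899 ≈ 5.658 mcg/mL.
Steady-state trough Cmin,ss = Cmax,ss·f ≈ 5.658 × 0.1596 ≈ 0.903 mcg/mL.

0.9 mcg/mL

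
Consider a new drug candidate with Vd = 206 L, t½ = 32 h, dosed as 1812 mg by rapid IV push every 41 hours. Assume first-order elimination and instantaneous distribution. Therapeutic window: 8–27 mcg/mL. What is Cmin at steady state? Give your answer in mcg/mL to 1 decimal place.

6.1 mcg/mL

k = ln2/t½ = ln2/32 ≈ 0.021661 h⁻¹; fraction remaining f = e^(−kτ) = e^(−0.021661×41) ≈ 0.4114.
Each bolus raises the concentration by D/Vd = 1812/206 ≈ 8.796 mcg/mL.
Steady-state trough Cmin,ss = C₀·f/(1−f) ≈ 8.796 × 0.4114/0.5886 ≈ 6.148 mcg/mL.
Trough 6.1 mcg/mL vs MEC 8 mcg/mL: subtherapeutic.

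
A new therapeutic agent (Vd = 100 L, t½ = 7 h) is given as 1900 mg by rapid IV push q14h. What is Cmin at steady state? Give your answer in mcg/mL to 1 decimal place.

τ = 14 h = 2 half-lives, so f = (1/2)^2 = 0.25.
At steady state, R = 1/(1 − 0.25) = 4/3.
Single-dose peak C₀ = D/Vd = 1900/100 = 19 mcg/mL.
Steady-state peak Cmax,ss = C₀·R = 19 × 4/3 ≈ 25.333 mcg/mL.
Steady-state trough Cmin,ss = Cmax,ss·f ≈ 25.333 × 0.25 ≈ 6.333 mcg/mL.

6.3 mcg/mL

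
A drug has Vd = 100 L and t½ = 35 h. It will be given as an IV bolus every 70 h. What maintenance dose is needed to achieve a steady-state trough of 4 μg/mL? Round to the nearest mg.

1200 mg

τ/t½ = 70/35 ≈ 2, so f = (1/2)^(70/35) ≈ 0.250000.
Cmin,ss = (D/Vd)·f/(1−f), so D = Cmin,ss·Vd·(1−f)/f.
D = 4 × 100 × (1−f)/f ≈ 4 × 100 × 3.00000 ≈ 1200.00 mg.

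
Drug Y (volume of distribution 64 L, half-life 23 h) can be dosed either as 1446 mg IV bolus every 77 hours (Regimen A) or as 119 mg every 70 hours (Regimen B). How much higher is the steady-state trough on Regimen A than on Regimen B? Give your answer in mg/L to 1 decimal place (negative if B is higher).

2.2 mg/L

Regimen A: f = (1/2)^(77/23) ≈ 0.0982; Cmin,ss = (1446/64)·f/(1−f) ≈ 2.460 mg/L.
Regimen B: f = (1/2)^(70/23) ≈ 0.1213; Cmin,ss = (119/64)·f/(1−f) ≈ 0.257 mg/L.
Difference ≈ 2.460 − 0.257 ≈ 2.203 mg/L.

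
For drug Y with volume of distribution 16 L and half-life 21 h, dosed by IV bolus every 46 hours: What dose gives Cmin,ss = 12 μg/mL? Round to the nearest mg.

τ/t½ = 46/21 ≈ 2.1905, so f = (1/2)^(46/21) ≈ 0.219079.
Cmin,ss = (D/Vd)·f/(1−f), so D = Cmin,ss·Vd·(1−f)/f.
D = 12 × 16 × (1−f)/f ≈ 12 × 16 × 3.56456 ≈ 684.40 mg.

684 mg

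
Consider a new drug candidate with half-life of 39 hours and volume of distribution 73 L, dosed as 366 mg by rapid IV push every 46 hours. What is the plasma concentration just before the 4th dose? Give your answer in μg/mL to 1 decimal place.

f = (1/2)^(τ/t½) = (1/2)^(46/39) ≈ 0.4415.
C₀ = D/Vd = 366/73 ≈ 5.014 μg/mL.
Before the 4th dose, 3 doses have been given. Superposition: Cmin = C₀·(f + f² + … + f^3).
≈ 5.014 × (0.4415 + 0.1949 + 0.0861) ≈ 5.014 × 0.7225 ≈ 3.623 μg/mL.

3.6 μg/mL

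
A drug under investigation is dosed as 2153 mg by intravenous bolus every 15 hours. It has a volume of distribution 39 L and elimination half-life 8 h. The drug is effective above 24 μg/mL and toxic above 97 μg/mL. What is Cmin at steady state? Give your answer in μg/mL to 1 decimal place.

20.7 μg/mL

Over one 15-h interval, 15/8 ≈ 1.875 half-lives elapse, leaving f ≈ 0.2726 of each dose.
At steady state, accumulation factor R = 1/(1 − e^(−kτ)) ≈ 1.3748.
Single-dose peak C₀ = D/Vd = 2153/39 ≈ 55.205 μg/mL.
Steady-state peak Cmax,ss = C₀·R ≈ 55.205 × 1.3748 ≈ 75.896 μg/mL.
One interval later, Cmin,ss = Cmax,ss·e^(−kτ) ≈ 75.896 × 0.2726 ≈ 20.689 μg/mL.
Trough 20.7 μg/mL vs MEC 24 μg/mL: subtherapeutic.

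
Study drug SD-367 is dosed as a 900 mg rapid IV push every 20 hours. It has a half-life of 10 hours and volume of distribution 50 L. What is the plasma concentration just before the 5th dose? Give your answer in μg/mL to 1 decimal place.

f = (1/2)^(τ/t½) = (1/2)^(20/10) ≈ 0.2500.
C₀ = D/Vd = 900/50 ≈ 18.000 μg/mL.
Before the 5th dose, 4 doses have been given. Superposition: Cmin = C₀·(f + f² + … + f^4).
≈ 18.000 × (0.2500 + 0.0625 + 0.0156 + 0.0039) ≈ 18.000 × 0.3320 ≈ 5.976 μg/mL.

6.0 μg/mL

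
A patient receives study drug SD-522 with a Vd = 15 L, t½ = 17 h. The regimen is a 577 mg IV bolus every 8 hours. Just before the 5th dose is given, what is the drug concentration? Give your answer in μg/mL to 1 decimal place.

72.7 μg/mL

f = (1/2)^(τ/t½) = (1/2)^(8/17) ≈ 0.7217.
C₀ = D/Vd = 577/15 ≈ 38.467 μg/mL.
Before the 5th dose, 4 doses have been given. Superposition: Cmin = C₀·(f + f² + … + f^4).
≈ 38.467 × (0.7217 + 0.5209 + 0.3759 + 0.2713) ≈ 38.467 × 1.8898 ≈ 72.695 μg/mL.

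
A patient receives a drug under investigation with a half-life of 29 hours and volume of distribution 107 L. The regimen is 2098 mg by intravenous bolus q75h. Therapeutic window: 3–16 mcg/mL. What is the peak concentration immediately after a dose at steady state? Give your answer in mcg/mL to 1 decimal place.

23.5 mcg/mL

k = ln2/t½ = ln2/29 ≈ 0.023902 h⁻¹; fraction remaining f = e^(−kτ) = e^(−0.023902×75) ≈ 0.1665.
Accumulation ratio R = 1/(1 − f) ≈ 1/0.8335 ≈ 1.1998.
Single-dose peak C₀ = D/Vd = 2098/107 ≈ 19.607 mcg/mL.
Steady-state peak Cmax,ss = C₀·R ≈ 19.607 × 1.1998 ≈ 23.524 mcg/mL.
Peak 23.5 mcg/mL vs MTC 16 mcg/mL: exceeds toxic threshold.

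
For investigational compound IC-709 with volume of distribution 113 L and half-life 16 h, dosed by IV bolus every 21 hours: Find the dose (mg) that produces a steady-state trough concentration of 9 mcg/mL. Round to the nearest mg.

1509 mg

τ/t½ = 21/16 ≈ 1.3125, so f = (1/2)^(21/16) ≈ 0.402623.
Cmin,ss = (D/Vd)·f/(1−f), so D = Cmin,ss·Vd·(1−f)/f.
D = 9 × 113 × (1−f)/f ≈ 9 × 113 × 1.48371 ≈ 1508.93 mg.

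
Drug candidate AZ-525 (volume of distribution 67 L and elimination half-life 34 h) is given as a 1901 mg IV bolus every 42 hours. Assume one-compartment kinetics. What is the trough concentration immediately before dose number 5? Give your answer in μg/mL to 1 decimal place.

20.3 μg/mL

f = (1/2)^(τ/t½) = (1/2)^(42/34) ≈ 0.4248.
C₀ = D/Vd = 1901/67 ≈ 28.373 μg/mL.
Before the 5th dose, 4 doses have been given. Superposition: Cmin = C₀·(f + f² + … + f^4).
≈ 28.373 × (0.4248 + 0.1805 + 0.0767 + 0.0326) ≈ 28.373 × 0.7146 ≈ 20.275 μg/mL.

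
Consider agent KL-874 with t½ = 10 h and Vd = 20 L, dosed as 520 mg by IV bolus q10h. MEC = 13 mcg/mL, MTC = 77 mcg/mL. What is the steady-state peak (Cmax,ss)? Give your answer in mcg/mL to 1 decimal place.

τ = 10 h = 1 half-life, so f = (1/2)^1 = 0.5.
At steady state, R = 1/(1 − 0.5) = 2/1.
Single-dose peak C₀ = D/Vd = 520/20 = 26 mcg/mL.
Steady-state peak Cmax,ss = C₀·R = 26 × 2/1 ≈ 52.000 mcg/mL.
Peak 52.0 mcg/mL vs MTC 77 mcg/mL: below toxic threshold.

52.0 mcg/mL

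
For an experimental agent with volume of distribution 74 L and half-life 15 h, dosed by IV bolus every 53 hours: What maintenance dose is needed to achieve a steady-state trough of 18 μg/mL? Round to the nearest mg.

τ/t½ = 53/15 ≈ 3.5333, so f = (1/2)^(53/15) ≈ 0.086370.
Cmin,ss = (D/Vd)·f/(1−f), so D = Cmin,ss·Vd·(1−f)/f.
D = 18 × 74 × (1−f)/f ≈ 18 × 74 × 10.57809 ≈ 14090.02 mg.

14090 mg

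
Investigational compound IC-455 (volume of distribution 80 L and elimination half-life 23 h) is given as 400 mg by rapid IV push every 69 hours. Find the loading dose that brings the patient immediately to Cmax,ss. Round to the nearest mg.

457 mg

f = (1/2)^(69/23) ≈ 0.125000; accumulation ratio R = 1/(1−f) ≈ 1.14286.
Loading dose to hit Cmax,ss on first dose: D_load = D_maint·R ≈ 400 × 1.14286 ≈ 457.14 mg.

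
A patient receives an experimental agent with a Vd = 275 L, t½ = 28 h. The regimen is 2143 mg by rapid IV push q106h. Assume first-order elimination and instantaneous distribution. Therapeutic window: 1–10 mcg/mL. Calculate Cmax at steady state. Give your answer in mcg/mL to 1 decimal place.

τ/t½ = 106/28 ≈ 3.7857, so fraction remaining f = (1/2)^(106/28) ≈ 0.0725.
At steady state, accumulation factor R = 1/(1 − e^(−kτ)) ≈ 1.0782.
Single-dose peak C₀ = D/Vd = 2143/275 ≈ 7.793 mcg/mL.
Steady-state peak Cmax,ss = C₀·R ≈ 7.793 × 1.0782 ≈ 8.402 mcg/mL.
Peak 8.4 mcg/mL vs MTC 10 mcg/mL: below toxic threshold.

8.4 mcg/mL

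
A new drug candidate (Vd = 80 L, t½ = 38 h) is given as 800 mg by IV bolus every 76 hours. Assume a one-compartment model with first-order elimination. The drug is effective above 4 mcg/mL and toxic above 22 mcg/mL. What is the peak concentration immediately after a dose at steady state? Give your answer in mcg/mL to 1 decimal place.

13.3 mcg/mL

τ = 76 h = 2 half-lives, so f = (1/2)^2 = 0.25.
At steady state, R = 1/(1 − 0.25) = 4/3.
Single-dose peak C₀ = D/Vd = 800/80 = 10 mcg/mL.
Steady-state peak Cmax,ss = C₀·R = 10 × 4/3 ≈ 13.333 mcg/mL.
Peak 13.3 mcg/mL vs MTC 22 mcg/mL: below toxic threshold.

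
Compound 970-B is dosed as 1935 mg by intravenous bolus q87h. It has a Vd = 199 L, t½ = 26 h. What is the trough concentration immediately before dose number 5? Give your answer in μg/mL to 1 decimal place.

f = (1/2)^(τ/t½) = (1/2)^(87/26) ≈ 0.0983.
C₀ = D/Vd = 1935/199 ≈ 9.724 μg/mL.
Before the 5th dose, 4 doses have been given. Superposition: Cmin = C₀·(f + f² + … + f^4).
≈ 9.724 × (0.0983 + 0.0097 + 0.0009 + 0.0001) ≈ 9.724 × 0.1090 ≈ 1.060 μg/mL.

1.1 μg/mL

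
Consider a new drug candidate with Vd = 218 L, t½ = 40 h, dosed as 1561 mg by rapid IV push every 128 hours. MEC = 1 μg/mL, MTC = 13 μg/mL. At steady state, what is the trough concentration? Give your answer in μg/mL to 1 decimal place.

τ/t½ = 128/40 ≈ 3.2, so fraction remaining f = (1/2)^(128/40) ≈ 0.1088.
Accumulation ratio R = 1/(1 − f) ≈ 1/0.8912 ≈ 1.1221.
Single-dose peak C₀ = D/Vd = 1561/218 ≈ 7.161 μg/mL.
Cmax,ss = C₀/(1 − f) ≈ 7.161/0.8912 ≈ 8.035 μg/mL.
Steady-state trough Cmin,ss = Cmax,ss·f ≈ 8.035 × 0.1088 ≈ 0.874 μg/mL.
Trough 0.9 μg/mL vs MEC 1 μg/mL: subtherapeutic.

0.9 μg/mL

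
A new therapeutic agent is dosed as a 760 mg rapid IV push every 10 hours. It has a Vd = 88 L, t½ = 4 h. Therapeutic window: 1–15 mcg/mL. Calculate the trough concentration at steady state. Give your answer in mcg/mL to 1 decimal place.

1.9 mcg/mL

τ/t½ = 10/4 ≈ 2.5, so fraction remaining f = (1/2)^(10/4) ≈ 0.1768.
At steady state, accumulation factor R = 1/(1 − e^(−kτ)) ≈ 1.2148.
Each bolus raises the concentration by D/Vd = 760/88 ≈ 8.636 mcg/mL.
Steady-state peak Cmax,ss = C₀·R ≈ 8.636 × 1.2148 ≈ 10.491 mcg/mL.
One interval later, Cmin,ss = Cmax,ss·e^(−kτ) ≈ 10.491 × 0.1768 ≈ 1.855 mcg/mL.
Trough 1.9 mcg/mL vs MEC 1 mcg/mL: adequate.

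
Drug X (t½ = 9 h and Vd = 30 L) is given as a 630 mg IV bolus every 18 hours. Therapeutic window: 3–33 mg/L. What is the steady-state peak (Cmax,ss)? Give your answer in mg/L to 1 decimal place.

The dosing interval is 2 half-lives, so f = 2^(−2) = 0.25.
At steady state, R = 1/(1 − 0.25) = 4/3.
Single-dose peak C₀ = D/Vd = 630/30 = 21 mg/L.
Steady-state peak Cmax,ss = C₀·R = 21 × 4/3 ≈ 28.000 mg/L.
Peak 28.0 mg/L vs MTC 33 mg/L: below toxic threshold.

28.0 mg/L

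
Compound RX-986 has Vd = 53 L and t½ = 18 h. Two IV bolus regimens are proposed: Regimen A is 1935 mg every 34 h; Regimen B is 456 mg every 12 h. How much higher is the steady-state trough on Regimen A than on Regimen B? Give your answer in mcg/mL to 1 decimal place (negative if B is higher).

Regimen A: f = (1/2)^(34/18) ≈ 0.2700; Cmin,ss = (1935/53)·f/(1−f) ≈ 13.503 mcg/mL.
Regimen B: f = (1/2)^(12/18) ≈ 0.6300; Cmin,ss = (456/53)·f/(1−f) ≈ 14.650 mcg/mL.
Difference ≈ 13.503 − 14.650 ≈ -1.147 mcg/mL.

-1.1 mcg/mL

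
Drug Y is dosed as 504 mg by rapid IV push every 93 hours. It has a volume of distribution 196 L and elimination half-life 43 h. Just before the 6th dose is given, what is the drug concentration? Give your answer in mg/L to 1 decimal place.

f = (1/2)^(τ/t½) = (1/2)^(93/43) ≈ 0.2233.
C₀ = D/Vd = 504/196 ≈ 2.571 mg/L.
Before the 6th dose, 5 doses have been given. Superposition: Cmin = C₀·(f + f² + … + f^5).
≈ 2.571 × (0.2233 + 0.0499 + 0.0111 + 0.0025 + 0.0006) ≈ 2.571 × 0.2874 ≈ 0.739 mg/L.

0.7 mg/L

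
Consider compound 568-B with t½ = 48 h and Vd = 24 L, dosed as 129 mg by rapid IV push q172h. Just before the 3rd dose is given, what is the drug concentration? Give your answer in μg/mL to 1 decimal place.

0.5 μg/mL

f = (1/2)^(τ/t½) = (1/2)^(172/48) ≈ 0.0834.
C₀ = D/Vd = 129/24 ≈ 5.375 μg/mL.
Before the 3rd dose, 2 doses have been given. Superposition: Cmin = C₀·(f + f²).
≈ 5.375 × (0.0834 + 0.0070) ≈ 5.375 × 0.0904 ≈ 0.486 μg/mL.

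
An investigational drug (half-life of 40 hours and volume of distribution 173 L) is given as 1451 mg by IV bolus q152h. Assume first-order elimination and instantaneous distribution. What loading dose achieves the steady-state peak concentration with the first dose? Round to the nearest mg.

f = (1/2)^(152/40) ≈ 0.071794; accumulation ratio R = 1/(1−f) ≈ 1.07735.
Loading dose to hit Cmax,ss on first dose: D_load = D_maint·R ≈ 1451 × 1.07735 ≈ 1563.23 mg.

1563 mg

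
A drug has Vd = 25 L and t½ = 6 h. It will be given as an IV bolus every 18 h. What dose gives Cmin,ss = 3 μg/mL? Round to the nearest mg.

525 mg

τ/t½ = 18/6 ≈ 3, so f = (1/2)^(18/6) ≈ 0.125000.
Cmin,ss = (D/Vd)·f/(1−f), so D = Cmin,ss·Vd·(1−f)/f.
D = 3 × 25 × (1−f)/f ≈ 3 × 25 × 7.00000 ≈ 525.00 mg.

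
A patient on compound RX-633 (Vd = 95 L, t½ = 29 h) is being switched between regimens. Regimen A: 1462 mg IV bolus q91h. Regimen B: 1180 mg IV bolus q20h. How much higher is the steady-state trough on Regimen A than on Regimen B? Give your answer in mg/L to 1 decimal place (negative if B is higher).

Regimen A: f = (1/2)^(91/29) ≈ 0.1136; Cmin,ss = (1462/95)·f/(1−f) ≈ 1.972 mg/L.
Regimen B: f = (1/2)^(20/29) ≈ 0.6200; Cmin,ss = (1180/95)·f/(1−f) ≈ 20.266 mg/L.
Difference ≈ 1.972 − 20.266 ≈ -18.294 mg/L.

-18.3 mg/L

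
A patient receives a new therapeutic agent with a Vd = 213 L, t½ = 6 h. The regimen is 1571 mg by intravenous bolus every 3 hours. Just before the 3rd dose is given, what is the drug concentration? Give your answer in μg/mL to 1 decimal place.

f = (1/2)^(τ/t½) = (1/2)^(3/6) ≈ 0.7071.
C₀ = D/Vd = 1571/213 ≈ 7.376 μg/mL.
Before the 3rd dose, 2 doses have been given. Superposition: Cmin = C₀·(f + f²).
≈ 7.376 × (0.7071 + 0.5000) ≈ 7.376 × 1.2071 ≈ 8.904 μg/mL.

8.9 μg/mL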